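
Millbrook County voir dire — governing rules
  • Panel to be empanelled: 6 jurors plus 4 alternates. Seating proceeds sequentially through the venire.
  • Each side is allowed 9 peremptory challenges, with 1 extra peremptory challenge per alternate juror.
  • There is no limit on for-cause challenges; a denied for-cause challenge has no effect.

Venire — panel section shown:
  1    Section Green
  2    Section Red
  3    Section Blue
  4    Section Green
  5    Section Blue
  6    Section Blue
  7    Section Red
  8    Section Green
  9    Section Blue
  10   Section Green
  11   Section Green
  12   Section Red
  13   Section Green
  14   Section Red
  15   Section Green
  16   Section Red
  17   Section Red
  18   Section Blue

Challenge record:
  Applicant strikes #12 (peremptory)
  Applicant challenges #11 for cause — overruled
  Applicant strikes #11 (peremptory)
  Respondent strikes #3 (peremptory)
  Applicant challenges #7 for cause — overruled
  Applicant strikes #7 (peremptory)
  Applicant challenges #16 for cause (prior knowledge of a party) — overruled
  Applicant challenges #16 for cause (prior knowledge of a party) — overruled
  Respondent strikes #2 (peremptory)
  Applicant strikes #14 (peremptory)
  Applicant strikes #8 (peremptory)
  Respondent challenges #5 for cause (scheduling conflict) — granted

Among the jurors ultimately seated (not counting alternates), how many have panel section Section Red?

0

Removed: #2, #3, #5, #7, #8, #11, #12, #14.
Seated jurors 1–6: #1, #4, #6, #9, #10, #13 (alternates #15, #16, #17, #18 not counted).
None of those are in Section Red → 0.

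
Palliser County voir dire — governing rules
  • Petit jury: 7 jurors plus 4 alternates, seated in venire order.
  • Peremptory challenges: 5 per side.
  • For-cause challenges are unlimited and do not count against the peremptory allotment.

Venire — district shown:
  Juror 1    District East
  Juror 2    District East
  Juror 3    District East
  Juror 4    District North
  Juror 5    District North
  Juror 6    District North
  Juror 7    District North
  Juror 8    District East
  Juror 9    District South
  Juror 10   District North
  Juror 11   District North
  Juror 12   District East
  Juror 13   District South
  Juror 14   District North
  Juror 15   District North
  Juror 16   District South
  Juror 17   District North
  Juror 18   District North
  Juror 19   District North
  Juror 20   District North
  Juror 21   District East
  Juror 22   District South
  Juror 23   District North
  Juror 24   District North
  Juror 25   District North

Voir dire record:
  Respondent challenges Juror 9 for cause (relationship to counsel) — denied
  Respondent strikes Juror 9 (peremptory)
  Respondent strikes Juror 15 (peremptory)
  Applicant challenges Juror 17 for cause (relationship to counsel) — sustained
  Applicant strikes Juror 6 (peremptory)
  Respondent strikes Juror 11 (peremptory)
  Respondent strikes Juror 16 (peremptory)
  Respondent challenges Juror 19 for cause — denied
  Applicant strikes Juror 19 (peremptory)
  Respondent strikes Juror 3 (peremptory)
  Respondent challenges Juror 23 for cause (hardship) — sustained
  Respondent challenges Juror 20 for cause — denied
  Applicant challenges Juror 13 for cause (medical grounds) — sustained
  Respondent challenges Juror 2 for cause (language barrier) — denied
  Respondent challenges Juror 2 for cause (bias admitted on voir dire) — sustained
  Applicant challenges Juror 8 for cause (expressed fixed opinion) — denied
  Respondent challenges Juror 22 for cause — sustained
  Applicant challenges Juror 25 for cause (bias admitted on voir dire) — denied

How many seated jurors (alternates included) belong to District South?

0

Removed: #2, #3, #6, #9, #11, #13, #15, #16, #17, #19, #22, #23.
Seated (11 incl. alternates): #1, #4, #5, #7, #8, #10, #12, #14, #18, #20, #21.
None of those are in District South → 0.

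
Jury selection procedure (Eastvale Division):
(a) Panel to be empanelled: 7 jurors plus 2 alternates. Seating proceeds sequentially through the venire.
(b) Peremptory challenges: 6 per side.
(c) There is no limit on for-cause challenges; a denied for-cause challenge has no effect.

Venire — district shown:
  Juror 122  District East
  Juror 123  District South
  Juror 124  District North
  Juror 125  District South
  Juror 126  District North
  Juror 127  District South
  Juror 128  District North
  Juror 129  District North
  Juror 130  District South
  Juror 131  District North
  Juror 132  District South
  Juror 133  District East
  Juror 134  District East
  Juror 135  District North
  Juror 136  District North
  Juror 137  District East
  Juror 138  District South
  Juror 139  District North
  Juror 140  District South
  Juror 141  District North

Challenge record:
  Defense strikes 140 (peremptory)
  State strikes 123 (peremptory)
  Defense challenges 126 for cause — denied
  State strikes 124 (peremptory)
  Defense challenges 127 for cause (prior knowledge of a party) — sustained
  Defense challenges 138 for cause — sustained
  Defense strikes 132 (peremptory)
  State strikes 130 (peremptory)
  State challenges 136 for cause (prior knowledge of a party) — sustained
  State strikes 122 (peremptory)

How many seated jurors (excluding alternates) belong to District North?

Removed: #122, #123, #124, #127, #130, #132, #136, #138, #140.
Seated jurors 1–7: #125, #126, #128, #129, #131, #133, #134 (alternates #135, #137 not counted).
Of those, in District North: #126, #128, #129, #131 → 4.

4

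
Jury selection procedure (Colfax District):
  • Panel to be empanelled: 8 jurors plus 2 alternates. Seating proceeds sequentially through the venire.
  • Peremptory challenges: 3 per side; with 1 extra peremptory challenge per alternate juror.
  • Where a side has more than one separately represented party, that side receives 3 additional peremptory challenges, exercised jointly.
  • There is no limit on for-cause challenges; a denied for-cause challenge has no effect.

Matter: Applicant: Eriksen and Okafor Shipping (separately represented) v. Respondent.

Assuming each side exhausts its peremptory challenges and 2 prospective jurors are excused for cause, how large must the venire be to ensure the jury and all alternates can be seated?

Seats to fill: 8 + 2 alternates = 10.
Peremptories — Applicant: 3 + 1×2 + 3 = 8; Respondent: 3 + 1×2 = 5; total 13.
For-cause removals: 2.
Minimum venire: 10 + 13 + 2 = 25.

25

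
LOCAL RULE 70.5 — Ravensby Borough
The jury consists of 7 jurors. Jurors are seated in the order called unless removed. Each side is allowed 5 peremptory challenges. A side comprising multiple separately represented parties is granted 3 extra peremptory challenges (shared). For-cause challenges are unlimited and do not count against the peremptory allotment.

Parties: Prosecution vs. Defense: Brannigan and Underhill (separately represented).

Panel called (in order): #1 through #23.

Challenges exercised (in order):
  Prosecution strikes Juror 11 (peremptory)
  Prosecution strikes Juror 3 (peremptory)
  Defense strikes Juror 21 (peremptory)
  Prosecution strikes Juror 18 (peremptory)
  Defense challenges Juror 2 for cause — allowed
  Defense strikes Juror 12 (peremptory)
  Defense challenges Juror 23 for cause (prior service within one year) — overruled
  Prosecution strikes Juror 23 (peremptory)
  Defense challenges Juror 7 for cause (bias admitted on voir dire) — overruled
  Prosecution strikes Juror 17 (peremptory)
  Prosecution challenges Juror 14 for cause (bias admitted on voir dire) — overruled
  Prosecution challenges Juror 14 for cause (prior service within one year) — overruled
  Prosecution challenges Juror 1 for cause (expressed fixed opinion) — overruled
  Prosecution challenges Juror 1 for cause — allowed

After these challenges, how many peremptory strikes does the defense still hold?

Defense allotment: 5 base + 3 multi-party = 8.
Defense peremptories used: #21, #12 — 2 (for-cause on #2, #23, #7 don't count).
Remaining: 8 − 2 = 6.

6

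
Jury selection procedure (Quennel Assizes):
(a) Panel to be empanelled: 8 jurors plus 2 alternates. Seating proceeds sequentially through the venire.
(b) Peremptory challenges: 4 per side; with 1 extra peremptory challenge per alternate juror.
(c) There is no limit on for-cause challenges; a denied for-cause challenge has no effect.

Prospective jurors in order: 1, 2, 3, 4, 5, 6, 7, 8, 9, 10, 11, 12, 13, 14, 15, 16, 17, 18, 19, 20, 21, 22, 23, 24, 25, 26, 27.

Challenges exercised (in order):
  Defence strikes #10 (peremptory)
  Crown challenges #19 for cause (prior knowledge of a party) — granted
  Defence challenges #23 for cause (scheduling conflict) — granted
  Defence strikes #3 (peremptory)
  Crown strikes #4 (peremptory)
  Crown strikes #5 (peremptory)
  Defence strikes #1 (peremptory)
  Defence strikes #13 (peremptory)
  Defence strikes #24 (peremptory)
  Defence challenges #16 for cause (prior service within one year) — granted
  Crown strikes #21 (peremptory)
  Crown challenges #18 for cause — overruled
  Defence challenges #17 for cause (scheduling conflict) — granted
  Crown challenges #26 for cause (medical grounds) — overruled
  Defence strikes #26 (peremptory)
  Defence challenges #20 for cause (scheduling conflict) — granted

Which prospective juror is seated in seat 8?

14

Removed: #1, #3, #4, #5, #10, #13, #16, #17, #19, #20, #21, #23, #24, #26. (#18 stays — for-cause denied.)
Seating in order: seats 1–8 → #2, #6, #7, #8, #9, #11, #12, #14; alternates → #15, #18.
So seat 8 is #14.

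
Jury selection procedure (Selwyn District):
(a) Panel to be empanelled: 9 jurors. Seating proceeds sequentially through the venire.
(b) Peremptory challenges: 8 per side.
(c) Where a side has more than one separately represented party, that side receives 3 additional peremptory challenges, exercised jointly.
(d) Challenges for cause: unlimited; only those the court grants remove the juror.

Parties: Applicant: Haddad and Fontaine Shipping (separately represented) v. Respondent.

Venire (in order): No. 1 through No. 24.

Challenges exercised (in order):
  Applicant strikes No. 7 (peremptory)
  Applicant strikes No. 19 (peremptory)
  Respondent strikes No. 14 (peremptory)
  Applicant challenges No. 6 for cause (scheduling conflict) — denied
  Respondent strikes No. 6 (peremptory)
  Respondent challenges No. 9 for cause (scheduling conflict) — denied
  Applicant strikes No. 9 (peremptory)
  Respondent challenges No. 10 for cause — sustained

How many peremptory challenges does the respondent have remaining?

Respondent allotment: 8.
Respondent peremptories used: #14, #6 — 2 (for-cause on #9, #10 don't count).
Remaining: 8 − 2 = 6.

6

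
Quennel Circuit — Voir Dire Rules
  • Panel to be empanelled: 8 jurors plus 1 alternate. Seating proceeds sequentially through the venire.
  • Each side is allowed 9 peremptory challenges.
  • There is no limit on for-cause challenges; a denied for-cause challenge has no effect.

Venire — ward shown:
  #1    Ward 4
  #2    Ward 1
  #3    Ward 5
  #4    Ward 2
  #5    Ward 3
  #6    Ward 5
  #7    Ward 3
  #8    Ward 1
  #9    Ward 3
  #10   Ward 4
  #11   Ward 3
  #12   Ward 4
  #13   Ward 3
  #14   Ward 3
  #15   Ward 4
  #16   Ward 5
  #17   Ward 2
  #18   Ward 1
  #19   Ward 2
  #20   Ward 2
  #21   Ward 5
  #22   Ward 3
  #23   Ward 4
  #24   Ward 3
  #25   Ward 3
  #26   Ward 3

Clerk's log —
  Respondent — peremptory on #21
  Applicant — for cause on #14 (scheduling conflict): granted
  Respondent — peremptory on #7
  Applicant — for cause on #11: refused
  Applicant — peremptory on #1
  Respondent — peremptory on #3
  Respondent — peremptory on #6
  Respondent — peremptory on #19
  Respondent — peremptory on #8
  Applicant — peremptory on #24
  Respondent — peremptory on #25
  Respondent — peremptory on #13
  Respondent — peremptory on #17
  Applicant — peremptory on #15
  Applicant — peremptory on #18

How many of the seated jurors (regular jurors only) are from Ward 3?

Removed: #1, #3, #6, #7, #8, #13, #14, #15, #17, #18, #19, #21, #24, #25.
Seated jurors 1–8: #2, #4, #5, #9, #10, #11, #12, #16 (alternates #20 not counted).
Of those, in Ward 3: #5, #9, #11 → 3.

3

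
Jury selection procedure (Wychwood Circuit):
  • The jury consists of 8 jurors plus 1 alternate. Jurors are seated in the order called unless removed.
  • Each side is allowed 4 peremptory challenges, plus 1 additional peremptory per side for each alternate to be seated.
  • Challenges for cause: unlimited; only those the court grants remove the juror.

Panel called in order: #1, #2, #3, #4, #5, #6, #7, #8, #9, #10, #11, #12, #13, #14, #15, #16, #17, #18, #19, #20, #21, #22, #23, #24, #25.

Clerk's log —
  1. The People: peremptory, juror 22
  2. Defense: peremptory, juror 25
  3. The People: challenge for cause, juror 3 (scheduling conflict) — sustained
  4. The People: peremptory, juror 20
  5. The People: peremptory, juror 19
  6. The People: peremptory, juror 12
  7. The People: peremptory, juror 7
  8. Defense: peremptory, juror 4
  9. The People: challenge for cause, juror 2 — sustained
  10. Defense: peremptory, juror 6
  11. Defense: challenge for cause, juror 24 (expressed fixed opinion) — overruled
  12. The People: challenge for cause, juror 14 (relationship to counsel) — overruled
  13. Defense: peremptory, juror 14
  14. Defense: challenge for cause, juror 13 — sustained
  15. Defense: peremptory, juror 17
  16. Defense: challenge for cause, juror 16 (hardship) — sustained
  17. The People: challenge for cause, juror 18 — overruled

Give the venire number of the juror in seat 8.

Removed: #2, #3, #4, #6, #7, #12, #13, #14, #16, #17, #19, #20, #22, #25. (#18, #24 stay — for-cause denied.)
Seating in order: seats 1–8 → #1, #5, #8, #9, #10, #11, #15, #18; alternates → #21.
So seat 8 is #18.

18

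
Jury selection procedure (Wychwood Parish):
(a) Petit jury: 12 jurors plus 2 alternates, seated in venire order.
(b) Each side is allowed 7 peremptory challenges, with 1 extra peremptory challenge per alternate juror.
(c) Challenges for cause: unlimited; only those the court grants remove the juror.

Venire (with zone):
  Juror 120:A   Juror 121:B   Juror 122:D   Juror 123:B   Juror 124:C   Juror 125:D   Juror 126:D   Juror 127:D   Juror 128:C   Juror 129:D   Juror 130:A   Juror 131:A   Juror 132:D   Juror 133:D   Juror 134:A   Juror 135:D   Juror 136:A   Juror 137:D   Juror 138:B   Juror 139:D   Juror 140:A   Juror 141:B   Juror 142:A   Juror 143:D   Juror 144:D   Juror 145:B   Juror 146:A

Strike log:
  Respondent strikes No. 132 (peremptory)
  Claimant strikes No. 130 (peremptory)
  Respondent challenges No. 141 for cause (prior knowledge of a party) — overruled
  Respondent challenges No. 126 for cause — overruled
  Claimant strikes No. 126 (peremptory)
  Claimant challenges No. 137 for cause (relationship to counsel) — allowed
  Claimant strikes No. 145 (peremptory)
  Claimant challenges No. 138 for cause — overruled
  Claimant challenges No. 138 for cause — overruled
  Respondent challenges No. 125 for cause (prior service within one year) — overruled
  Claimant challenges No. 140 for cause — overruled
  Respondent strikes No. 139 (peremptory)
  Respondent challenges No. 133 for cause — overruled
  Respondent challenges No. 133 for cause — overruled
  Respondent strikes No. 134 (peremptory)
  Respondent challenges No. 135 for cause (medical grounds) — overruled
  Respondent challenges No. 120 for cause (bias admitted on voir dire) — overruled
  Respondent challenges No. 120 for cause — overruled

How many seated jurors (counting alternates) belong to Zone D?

6

Removed: #126, #130, #132, #134, #137, #139, #145.
Seated (14 incl. alternates): #120, #121, #122, #123, #124, #125, #127, #128, #129, #131, #133, #135, #136, #138.
Of those, in Zone D: #122, #125, #127, #129, #133, #135 → 6.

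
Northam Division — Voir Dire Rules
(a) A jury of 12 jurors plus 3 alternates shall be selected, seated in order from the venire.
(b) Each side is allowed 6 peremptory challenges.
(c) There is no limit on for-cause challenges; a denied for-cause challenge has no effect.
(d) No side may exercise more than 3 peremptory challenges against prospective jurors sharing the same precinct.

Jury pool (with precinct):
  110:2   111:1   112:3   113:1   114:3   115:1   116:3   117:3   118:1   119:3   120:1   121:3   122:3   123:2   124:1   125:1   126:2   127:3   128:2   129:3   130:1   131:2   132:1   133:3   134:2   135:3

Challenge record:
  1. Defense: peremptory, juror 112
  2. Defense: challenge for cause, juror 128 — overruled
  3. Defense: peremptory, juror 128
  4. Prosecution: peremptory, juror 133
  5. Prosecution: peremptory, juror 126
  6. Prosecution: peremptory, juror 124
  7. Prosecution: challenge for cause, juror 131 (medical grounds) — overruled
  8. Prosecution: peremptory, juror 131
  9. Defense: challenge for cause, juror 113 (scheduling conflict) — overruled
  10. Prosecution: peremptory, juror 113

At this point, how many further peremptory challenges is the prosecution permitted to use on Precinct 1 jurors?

Prosecution peremptories so far: #133, #126, #124, #131, #113 — 5 of 6 used, 1 left overall.
Against Precinct 1: #124, #113 — 2 used; per-precinct cap 3 leaves 1.
Binding limit: min(1, 1) = 1.

1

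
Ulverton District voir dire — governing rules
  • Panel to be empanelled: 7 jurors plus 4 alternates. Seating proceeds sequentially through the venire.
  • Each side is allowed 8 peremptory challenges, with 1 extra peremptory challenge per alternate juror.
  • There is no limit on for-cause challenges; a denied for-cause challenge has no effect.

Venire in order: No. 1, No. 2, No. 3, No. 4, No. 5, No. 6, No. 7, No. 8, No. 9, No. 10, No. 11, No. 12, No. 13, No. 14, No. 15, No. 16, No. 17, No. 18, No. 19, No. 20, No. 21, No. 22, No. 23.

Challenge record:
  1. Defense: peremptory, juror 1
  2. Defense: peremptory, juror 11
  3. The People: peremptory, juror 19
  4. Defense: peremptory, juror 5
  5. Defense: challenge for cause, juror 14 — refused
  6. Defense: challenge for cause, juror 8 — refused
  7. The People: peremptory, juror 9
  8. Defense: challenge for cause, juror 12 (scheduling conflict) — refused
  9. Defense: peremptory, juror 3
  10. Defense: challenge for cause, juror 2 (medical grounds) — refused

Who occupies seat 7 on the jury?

12

Removed: #1, #3, #5, #9, #11, #19. (#2, #8, #12, #14 stay — for-cause denied.)
Seating in order: seats 1–7 → #2, #4, #6, #7, #8, #10, #12; alternates → #13, #14, #15, #16.
So seat 7 is #12.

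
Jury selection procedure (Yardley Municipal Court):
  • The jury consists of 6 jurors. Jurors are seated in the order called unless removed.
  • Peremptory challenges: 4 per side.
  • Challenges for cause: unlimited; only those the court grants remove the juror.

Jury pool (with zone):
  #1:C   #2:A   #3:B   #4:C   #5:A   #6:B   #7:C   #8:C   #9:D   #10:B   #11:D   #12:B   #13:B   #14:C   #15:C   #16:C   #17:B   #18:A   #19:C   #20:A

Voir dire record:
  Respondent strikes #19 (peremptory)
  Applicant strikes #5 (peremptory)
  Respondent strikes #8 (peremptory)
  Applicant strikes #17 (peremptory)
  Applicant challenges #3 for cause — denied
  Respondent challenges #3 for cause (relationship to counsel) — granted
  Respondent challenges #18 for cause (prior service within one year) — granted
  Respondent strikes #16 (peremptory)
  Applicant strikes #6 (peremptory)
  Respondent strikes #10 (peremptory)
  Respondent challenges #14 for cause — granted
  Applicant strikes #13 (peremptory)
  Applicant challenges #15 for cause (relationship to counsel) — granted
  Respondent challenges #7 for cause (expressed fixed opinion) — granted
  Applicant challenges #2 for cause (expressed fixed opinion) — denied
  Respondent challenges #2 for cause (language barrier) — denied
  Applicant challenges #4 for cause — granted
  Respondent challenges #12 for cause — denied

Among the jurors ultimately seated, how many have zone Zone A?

2

Removed: #3, #4, #5, #6, #7, #8, #10, #13, #14, #15, #16, #17, #18, #19.
Seated jurors 1–6: #1, #2, #9, #11, #12, #20.
Of those, in Zone A: #2, #20 → 2.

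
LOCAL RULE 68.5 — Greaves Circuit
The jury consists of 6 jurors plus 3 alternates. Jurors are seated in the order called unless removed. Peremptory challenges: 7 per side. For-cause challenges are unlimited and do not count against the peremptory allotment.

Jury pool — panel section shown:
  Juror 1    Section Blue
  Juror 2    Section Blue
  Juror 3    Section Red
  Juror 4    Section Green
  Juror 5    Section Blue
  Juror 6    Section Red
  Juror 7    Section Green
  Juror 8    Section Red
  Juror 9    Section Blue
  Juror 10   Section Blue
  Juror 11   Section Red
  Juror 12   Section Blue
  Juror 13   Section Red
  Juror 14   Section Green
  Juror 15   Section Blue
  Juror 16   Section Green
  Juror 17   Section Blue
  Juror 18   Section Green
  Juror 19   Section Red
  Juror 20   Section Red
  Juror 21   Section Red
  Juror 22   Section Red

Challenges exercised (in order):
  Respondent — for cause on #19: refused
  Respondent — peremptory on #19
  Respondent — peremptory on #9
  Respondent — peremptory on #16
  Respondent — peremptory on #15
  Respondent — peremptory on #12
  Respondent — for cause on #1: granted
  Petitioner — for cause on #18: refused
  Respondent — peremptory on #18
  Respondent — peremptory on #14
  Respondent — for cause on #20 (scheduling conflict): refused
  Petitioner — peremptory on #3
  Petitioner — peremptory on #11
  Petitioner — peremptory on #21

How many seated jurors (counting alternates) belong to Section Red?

3

Removed: #1, #3, #9, #11, #12, #14, #15, #16, #18, #19, #21.
Seated (9 incl. alternates): #2, #4, #5, #6, #7, #8, #10, #13, #17.
Of those, in Section Red: #6, #8, #13 → 3.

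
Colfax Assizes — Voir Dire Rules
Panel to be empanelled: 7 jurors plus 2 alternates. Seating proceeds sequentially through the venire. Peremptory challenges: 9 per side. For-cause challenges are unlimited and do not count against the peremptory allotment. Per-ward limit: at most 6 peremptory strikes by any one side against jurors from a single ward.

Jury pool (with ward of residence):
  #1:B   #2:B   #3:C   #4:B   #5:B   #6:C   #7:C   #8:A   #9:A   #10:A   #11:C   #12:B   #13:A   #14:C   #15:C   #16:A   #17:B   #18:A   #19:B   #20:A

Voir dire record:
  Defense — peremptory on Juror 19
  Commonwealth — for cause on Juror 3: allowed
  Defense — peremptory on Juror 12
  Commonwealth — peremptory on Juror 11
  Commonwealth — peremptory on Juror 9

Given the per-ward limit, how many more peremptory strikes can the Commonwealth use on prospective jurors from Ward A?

5

Commonwealth peremptories so far: #11, #9 — 2 of 9 used, 7 left overall.
Against Ward A: #9 — 1 used; per-ward cap 6 leaves 5.
Binding limit: min(7, 5) = 5.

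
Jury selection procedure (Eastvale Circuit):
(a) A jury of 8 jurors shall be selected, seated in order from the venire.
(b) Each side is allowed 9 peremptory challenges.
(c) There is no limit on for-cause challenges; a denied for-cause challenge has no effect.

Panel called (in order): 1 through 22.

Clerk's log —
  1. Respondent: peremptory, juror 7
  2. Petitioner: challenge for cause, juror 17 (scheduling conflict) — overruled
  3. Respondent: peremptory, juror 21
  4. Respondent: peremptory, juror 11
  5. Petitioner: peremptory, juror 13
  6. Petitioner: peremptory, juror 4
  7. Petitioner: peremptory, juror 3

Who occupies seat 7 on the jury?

Removed: #3, #4, #7, #11, #13, #21. (#17 stays — for-cause denied.)
Seating in order: seats 1–8 → #1, #2, #5, #6, #8, #9, #10, #12.
So seat 7 is #10.

10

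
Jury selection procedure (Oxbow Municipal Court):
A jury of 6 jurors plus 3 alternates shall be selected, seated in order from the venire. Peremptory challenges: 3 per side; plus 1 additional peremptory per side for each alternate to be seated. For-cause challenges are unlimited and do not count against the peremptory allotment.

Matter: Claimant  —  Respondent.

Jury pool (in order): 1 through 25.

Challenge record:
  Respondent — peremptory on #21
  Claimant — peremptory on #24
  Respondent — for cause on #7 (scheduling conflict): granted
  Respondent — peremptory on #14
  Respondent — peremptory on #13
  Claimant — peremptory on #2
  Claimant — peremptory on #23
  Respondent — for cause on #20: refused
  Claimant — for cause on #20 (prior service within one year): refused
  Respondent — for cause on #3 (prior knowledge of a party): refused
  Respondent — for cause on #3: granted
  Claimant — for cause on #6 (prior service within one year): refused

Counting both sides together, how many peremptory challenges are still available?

6

Claimant allotment: 3 base + 1 × 3 alternates = 6. Respondent allotment: 3 base + 1 × 3 alternates = 6.
Claimant peremptories used: #24, #2, #23 — 3 (for-cause on #20, #6 don't count).
Respondent peremptories used: #21, #14, #13 — 3 (for-cause on #7, #20, #3, #3 don't count).
Remaining: (6 − 3) + (6 − 3) = 6.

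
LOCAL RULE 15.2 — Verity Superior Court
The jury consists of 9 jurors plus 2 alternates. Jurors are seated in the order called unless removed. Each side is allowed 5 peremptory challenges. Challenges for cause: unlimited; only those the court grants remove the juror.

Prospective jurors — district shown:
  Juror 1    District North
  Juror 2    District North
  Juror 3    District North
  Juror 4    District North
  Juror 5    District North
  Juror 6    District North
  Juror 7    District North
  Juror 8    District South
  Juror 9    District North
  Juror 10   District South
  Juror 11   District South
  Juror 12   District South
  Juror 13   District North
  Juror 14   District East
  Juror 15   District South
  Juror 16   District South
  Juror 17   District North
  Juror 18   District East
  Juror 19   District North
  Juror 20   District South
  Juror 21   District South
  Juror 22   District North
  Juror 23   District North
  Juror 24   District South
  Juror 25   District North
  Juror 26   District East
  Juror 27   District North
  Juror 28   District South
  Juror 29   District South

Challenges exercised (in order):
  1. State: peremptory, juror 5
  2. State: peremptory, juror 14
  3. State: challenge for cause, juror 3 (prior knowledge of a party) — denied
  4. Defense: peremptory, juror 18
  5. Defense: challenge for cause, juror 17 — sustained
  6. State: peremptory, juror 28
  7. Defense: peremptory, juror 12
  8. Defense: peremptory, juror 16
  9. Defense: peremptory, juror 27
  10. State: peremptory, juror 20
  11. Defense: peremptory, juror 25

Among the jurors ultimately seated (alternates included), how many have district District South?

Removed: #5, #12, #14, #16, #17, #18, #20, #25, #27, #28.
Seated (11 incl. alternates): #1, #2, #3, #4, #6, #7, #8, #9, #10, #11, #13.
Of those, in District South: #8, #10, #11 → 3.

3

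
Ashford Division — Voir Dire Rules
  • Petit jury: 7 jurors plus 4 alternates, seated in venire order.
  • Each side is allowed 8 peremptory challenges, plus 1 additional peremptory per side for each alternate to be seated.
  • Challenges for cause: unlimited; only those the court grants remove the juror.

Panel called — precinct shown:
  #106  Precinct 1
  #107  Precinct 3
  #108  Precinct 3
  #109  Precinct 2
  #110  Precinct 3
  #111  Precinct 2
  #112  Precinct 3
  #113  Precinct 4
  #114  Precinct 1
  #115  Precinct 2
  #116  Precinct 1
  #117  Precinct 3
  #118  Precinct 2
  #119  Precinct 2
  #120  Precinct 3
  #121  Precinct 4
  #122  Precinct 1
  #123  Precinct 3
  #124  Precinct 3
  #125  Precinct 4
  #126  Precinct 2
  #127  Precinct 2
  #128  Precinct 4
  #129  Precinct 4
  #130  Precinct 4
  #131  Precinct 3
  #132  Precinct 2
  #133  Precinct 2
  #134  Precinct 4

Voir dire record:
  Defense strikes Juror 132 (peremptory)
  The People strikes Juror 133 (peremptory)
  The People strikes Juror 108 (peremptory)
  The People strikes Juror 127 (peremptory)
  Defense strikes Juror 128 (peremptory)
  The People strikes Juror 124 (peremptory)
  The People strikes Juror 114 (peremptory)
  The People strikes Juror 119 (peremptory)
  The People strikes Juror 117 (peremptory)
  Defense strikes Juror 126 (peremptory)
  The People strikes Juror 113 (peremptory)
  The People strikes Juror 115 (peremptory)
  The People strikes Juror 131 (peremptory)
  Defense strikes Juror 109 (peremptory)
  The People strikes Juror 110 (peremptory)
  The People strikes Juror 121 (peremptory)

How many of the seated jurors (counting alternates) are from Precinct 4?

2

Removed: #108, #109, #110, #113, #114, #115, #117, #119, #121, #124, #126, #127, #128, #131, #132, #133.
Seated (11 incl. alternates): #106, #107, #111, #112, #116, #118, #120, #122, #123, #125, #129.
Of those, in Precinct 4: #125, #129 → 2.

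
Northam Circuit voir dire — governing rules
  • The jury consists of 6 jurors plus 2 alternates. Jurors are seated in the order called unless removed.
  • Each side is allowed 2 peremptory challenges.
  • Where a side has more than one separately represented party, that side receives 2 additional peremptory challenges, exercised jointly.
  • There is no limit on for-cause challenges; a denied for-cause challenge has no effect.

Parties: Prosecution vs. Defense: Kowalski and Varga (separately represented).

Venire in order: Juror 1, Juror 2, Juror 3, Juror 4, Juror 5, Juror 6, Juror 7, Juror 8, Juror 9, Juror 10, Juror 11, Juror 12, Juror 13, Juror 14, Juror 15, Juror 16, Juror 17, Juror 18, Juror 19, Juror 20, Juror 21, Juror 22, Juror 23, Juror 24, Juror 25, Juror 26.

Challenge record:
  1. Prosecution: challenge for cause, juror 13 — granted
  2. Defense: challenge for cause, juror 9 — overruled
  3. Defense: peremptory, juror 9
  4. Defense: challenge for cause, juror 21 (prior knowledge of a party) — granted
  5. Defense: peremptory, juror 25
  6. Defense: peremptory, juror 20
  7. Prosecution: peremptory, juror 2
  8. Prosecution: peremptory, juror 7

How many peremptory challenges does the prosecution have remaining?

Prosecution allotment: 2.
Prosecution peremptories used: #2, #7 — 2 (the for-cause on #13 doesn't count).
Remaining: 2 − 2 = 0.

0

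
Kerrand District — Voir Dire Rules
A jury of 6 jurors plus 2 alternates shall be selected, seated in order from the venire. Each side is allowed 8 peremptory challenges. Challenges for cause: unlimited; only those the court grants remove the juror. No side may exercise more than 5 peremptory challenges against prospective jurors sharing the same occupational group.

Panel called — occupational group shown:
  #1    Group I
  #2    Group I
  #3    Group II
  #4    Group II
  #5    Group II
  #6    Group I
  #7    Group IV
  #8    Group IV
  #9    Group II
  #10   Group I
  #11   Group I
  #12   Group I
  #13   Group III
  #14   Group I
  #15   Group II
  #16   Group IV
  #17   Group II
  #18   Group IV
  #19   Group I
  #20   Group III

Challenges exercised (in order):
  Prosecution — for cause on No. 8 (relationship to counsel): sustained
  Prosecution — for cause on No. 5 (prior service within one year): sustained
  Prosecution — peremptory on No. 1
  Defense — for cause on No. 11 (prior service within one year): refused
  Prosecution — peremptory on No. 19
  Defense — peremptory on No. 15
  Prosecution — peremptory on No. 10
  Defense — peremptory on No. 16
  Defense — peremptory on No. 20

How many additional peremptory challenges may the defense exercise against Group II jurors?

4

Defense peremptories so far: #15, #16, #20 — 3 of 8 used, 5 left overall.
Against Group II: #15 — 1 used; per-group cap 5 leaves 4.
Binding limit: min(5, 4) = 4.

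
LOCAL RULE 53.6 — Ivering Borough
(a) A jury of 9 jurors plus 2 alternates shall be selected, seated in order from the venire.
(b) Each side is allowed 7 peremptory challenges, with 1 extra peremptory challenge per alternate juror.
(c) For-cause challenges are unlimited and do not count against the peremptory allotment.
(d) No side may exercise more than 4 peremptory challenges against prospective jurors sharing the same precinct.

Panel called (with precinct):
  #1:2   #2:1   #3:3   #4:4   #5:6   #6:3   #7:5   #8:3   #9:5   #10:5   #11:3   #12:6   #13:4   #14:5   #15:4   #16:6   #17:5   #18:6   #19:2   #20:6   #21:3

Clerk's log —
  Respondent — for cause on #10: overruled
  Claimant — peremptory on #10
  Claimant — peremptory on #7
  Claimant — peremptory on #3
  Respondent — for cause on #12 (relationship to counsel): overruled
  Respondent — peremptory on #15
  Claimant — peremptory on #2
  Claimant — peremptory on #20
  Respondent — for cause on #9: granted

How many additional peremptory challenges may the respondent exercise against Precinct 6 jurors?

4

Respondent peremptories so far: #15 — 1 of 9 used, 8 left overall.
Against Precinct 6: none yet — per-precinct cap 4 leaves 4.
Binding limit: min(8, 4) = 4.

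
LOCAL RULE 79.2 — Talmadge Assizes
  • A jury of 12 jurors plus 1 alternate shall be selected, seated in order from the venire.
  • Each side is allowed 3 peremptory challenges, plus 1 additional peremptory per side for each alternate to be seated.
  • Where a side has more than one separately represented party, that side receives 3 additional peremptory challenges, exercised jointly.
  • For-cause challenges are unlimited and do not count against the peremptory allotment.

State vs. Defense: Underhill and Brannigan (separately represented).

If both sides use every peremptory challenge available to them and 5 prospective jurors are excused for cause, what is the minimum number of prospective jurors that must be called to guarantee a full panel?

Seats to fill: 12 + 1 alternates = 13.
Peremptories — State: 3 + 1×1 = 4; Defense: 3 + 1×1 + 3 = 7; total 11.
For-cause removals: 5.
Minimum venire: 13 + 11 + 5 = 29.

29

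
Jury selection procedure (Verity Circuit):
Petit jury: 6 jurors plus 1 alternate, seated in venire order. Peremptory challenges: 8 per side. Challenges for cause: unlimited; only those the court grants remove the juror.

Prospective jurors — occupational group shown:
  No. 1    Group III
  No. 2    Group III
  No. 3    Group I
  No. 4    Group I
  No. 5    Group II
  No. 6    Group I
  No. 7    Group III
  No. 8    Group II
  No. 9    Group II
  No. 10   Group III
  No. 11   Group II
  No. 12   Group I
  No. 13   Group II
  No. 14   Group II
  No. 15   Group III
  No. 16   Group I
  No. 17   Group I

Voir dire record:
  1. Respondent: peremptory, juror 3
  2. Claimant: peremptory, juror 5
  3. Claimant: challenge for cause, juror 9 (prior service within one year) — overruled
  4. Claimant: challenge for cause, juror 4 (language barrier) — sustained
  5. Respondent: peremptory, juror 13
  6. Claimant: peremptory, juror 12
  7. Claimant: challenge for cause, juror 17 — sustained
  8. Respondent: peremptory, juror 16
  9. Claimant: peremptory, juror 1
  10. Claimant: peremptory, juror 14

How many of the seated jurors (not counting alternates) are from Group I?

1

Removed: #1, #3, #4, #5, #12, #13, #14, #16, #17.
Seated jurors 1–6: #2, #6, #7, #8, #9, #10 (alternates #11 not counted).
Of those, in Group I: #6 → 1.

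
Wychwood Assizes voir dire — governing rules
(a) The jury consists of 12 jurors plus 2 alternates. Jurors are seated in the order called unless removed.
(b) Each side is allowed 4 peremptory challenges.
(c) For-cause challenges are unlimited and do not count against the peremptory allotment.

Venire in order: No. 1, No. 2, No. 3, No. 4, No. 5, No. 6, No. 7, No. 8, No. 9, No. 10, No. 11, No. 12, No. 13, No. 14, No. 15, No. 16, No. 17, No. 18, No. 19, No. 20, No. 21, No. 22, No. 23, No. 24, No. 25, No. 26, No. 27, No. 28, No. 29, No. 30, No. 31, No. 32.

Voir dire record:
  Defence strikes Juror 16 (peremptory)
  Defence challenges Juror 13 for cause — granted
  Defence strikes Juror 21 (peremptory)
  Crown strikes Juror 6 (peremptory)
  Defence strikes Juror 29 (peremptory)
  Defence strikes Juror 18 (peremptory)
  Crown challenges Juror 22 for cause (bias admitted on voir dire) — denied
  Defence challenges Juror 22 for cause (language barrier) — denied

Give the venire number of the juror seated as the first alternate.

Removed: #6, #13, #16, #18, #21, #29. (#22 stays — for-cause denied.)
Filling seats in venire order through position 13: #1, #2, #3, #4, #5, #7, #8, #9, #10, #11, #12, #14, #15.
So alternate 1 is #15.

15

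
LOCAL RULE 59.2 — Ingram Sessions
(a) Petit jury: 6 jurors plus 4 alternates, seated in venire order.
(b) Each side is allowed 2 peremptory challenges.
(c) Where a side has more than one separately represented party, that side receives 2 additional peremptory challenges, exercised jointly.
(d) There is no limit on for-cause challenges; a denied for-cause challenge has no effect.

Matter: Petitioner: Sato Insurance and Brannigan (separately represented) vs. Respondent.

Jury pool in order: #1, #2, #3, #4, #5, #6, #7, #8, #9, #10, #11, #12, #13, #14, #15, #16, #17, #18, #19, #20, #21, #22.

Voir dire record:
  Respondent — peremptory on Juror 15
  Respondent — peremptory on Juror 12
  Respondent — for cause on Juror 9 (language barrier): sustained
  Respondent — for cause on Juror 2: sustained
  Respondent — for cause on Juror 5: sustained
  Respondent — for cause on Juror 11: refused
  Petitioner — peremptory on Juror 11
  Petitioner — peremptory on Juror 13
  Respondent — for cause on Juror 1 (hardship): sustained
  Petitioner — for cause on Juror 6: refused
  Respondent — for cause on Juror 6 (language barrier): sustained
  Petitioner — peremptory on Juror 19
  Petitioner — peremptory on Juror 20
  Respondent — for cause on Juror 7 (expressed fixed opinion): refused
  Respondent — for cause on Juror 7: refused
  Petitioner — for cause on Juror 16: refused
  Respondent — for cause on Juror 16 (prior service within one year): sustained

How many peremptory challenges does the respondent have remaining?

Respondent allotment: 2.
Respondent peremptories used: #15, #12 — 2 (for-cause on #9, #2, #5, #11, #1, #6, #7, #7, #16 don't count).
Remaining: 2 − 2 = 0.

0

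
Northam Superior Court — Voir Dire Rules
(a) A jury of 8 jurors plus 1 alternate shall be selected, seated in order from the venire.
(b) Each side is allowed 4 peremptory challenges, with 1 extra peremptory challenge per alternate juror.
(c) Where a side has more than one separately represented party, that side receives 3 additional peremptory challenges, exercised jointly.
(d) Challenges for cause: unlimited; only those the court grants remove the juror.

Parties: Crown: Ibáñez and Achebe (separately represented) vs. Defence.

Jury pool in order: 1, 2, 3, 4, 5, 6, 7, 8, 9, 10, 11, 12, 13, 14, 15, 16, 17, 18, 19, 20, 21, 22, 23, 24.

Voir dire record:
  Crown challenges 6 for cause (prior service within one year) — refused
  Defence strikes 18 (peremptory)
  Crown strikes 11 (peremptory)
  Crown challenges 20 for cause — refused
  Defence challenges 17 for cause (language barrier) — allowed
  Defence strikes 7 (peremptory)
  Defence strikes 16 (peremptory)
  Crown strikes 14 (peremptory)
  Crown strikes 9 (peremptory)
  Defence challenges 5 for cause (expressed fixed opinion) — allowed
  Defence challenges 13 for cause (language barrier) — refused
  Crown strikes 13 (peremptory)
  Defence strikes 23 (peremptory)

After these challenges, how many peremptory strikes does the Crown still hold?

4

Crown allotment: 4 base + 1 × 1 alternate + 3 multi-party = 8.
Crown peremptories used: #11, #14, #9, #13 — 4 (for-cause on #6, #20 don't count).
Remaining: 8 − 4 = 4.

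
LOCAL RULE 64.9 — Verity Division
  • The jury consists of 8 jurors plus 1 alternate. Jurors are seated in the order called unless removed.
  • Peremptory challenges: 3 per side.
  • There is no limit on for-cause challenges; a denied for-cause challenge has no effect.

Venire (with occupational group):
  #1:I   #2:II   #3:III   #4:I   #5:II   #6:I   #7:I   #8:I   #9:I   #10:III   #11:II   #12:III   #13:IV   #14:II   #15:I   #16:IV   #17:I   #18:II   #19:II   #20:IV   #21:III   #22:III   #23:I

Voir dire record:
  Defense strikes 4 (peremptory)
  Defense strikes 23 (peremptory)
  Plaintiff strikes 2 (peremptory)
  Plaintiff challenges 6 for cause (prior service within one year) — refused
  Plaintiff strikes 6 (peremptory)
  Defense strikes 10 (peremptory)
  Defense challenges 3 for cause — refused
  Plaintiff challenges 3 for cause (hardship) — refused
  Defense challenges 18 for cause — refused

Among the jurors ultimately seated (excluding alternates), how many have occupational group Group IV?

Removed: #2, #4, #6, #10, #23.
Seated jurors 1–8: #1, #3, #5, #7, #8, #9, #11, #12 (alternates #13 not counted).
None of those are in Group IV → 0.

0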